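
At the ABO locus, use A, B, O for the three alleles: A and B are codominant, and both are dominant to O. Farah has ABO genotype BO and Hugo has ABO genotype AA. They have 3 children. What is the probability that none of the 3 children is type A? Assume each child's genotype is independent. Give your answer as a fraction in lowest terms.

1/8

ABO cross BO × AA → 1/2 A, 1/2 AB.
So P(type A) = 1/2 per child.
P(not type A) = 1/2 for one child; (1/2)^3 = 1/8.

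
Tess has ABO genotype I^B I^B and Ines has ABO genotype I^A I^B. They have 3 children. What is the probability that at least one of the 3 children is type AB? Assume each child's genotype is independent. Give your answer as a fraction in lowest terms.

ABO cross I^B I^B × I^A I^B → 1/2 B, 1/2 AB.
So P(type AB) = 1/2 per child.
P(none) = (1/2)^3 = 1/8; P(at least one) = 1 − 1/8 = 7/8.

7/8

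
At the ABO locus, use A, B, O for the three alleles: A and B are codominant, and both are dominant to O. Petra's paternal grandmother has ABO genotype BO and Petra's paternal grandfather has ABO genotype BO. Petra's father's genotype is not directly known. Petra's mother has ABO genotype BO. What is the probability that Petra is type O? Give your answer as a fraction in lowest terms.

Petra's father's ABO genotype from BO × BO: 1/4 BB, 1/2 BO, 1/4 OO.
Crossing each possibility with the mother BO and summing P(type O): 1/4·0 + 1/2·1/4 + 1/4·1/2 = 1/4.

1/4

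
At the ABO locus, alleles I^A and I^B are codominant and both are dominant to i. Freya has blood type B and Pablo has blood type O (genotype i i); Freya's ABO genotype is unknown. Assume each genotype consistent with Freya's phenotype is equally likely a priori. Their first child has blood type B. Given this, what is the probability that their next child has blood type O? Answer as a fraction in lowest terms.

1/6

Possible genotypes: Freya ∈ {I^B I^B, I^B i}; Pablo ∈ {i i}.
Weight each parental genotype pair by prior × P(type-B child):
  I^B I^B × i i: posterior weight 2/3; P(next child type O) = 0.
  I^B i × i i: posterior weight 1/3; P(next child type O) = 1/2.
Weighted sum = 1/6.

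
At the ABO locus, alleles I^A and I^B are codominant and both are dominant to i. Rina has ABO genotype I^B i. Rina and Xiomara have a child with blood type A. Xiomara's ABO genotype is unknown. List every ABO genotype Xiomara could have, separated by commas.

I^A I^A, I^A I^B, I^A i

For each candidate genotype of Xiomara, check whether crossing it with I^B i can produce every observed child phenotype.
  I^A I^A → possible child types {A, AB} ✓
  I^A I^B → possible child types {A, B, AB} ✓
  I^A i → possible child types {O, A, B, AB} ✓
  I^B I^B → possible child types {B} ✗
  I^B i → possible child types {O, B} ✗
  i i → possible child types {O, B} ✗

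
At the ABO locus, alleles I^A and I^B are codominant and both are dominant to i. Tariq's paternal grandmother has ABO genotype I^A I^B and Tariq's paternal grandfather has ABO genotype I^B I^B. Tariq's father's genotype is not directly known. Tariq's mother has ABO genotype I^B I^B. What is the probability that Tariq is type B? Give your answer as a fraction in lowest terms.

3/4

Tariq's father's ABO genotype from I^A I^B × I^B I^B: 1/2 I^A I^B, 1/2 I^B I^B.
Crossing each possibility with the mother I^B I^B and summing P(type B): 1/2·1/2 + 1/2·1 = 3/4.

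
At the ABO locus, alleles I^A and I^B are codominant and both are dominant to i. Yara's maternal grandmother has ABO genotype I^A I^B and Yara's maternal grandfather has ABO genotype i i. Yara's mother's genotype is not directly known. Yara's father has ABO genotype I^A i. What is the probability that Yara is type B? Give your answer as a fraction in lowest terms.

Yara's mother's ABO genotype from I^A I^B × i i: 1/2 I^A i, 1/2 I^B i.
Crossing each possibility with the father I^A i and summing P(type B): 1/2·0 + 1/2·1/4 = 1/8.

1/8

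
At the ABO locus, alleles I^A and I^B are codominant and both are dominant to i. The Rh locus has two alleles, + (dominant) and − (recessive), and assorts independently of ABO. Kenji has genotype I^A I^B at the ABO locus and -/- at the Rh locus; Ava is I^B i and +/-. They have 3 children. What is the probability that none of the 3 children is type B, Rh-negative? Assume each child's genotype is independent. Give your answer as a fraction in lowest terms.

27/64

ABO cross I^A I^B × I^B i → 1/4 A, 1/2 B, 1/4 AB.
Rh cross -/- × +/- → 1/2 Rh+, 1/2 Rh-; so P(type B, Rh-negative) = 1/2 × 1/2 = 1/4 per child.
P(not type B, Rh-negative) = 3/4 for one child; (3/4)^3 = 27/64.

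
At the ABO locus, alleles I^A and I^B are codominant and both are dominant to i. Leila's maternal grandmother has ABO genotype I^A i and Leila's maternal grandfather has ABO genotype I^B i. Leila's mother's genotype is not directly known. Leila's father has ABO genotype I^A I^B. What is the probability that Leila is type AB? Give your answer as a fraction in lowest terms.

Leila's mother's ABO genotype from I^A i × I^B i: 1/4 I^A I^B, 1/4 I^A i, 1/4 I^B i, 1/4 i i.
Crossing each possibility with the father I^A I^B and summing P(type AB): 1/4·1/2 + 1/4·1/4 + 1/4·1/4 + 1/4·0 = 1/4.

1/4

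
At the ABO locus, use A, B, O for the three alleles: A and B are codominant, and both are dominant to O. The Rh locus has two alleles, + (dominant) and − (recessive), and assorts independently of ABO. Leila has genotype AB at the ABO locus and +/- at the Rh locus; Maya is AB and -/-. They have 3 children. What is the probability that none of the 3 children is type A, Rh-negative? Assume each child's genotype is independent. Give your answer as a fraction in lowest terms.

ABO cross AB × AB → 1/4 A, 1/4 B, 1/2 AB.
Rh cross +/- × -/- → 1/2 Rh+, 1/2 Rh-; so P(type A, Rh-negative) = 1/4 × 1/2 = 1/8 per child.
P(not type A, Rh-negative) = 7/8 for one child; (7/8)^3 = 343/512.

343/512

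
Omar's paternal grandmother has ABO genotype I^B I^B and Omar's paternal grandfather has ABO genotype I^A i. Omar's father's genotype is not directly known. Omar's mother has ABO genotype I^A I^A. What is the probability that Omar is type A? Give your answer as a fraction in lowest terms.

Omar's father's ABO genotype from I^B I^B × I^A i: 1/2 I^A I^B, 1/2 I^B i.
Crossing each possibility with the mother I^A I^A and summing P(type A): 1/2·1/2 + 1/2·1/2 = 1/2.

1/2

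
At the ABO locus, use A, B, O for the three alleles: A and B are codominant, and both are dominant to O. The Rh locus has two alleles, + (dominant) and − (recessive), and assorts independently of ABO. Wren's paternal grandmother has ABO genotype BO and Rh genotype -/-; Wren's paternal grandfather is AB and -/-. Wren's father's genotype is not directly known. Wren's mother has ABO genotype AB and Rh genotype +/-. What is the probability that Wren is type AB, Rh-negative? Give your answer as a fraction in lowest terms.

Wren's father's ABO genotype from BO × AB: 1/4 AB, 1/4 AO, 1/4 BB, 1/4 BO.
Crossing each possibility with the mother AB and summing P(type AB): 1/4·1/2 + 1/4·1/4 + 1/4·1/2 + 1/4·1/4 = 3/8.
Similarly for Rh via the father's Rh distribution: P(Rh-) = 1/2.
Independent loci: 3/8 × 1/2 = 3/16.

3/16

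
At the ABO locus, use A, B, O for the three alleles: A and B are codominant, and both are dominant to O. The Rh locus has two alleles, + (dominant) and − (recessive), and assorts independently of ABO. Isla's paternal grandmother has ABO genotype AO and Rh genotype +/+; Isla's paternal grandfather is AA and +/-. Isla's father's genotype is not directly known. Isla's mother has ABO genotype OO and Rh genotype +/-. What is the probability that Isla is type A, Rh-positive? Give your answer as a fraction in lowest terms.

Isla's father's ABO genotype from AO × AA: 1/2 AA, 1/2 AO.
Crossing each possibility with the mother OO and summing P(type A): 1/2·1 + 1/2·1/2 = 3/4.
Similarly for Rh via the father's Rh distribution: P(Rh+) = 7/8.
Independent loci: 3/4 × 7/8 = 21/32.

21/32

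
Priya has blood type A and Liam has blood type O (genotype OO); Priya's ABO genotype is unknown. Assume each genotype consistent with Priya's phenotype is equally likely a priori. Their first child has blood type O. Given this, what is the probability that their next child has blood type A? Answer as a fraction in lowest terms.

1/2

Possible genotypes: Priya ∈ {AA, AO}; Liam ∈ {OO}.
Weight each parental genotype pair by prior × P(type-O child):
  AO × OO: posterior weight 1; P(next child type A) = 1/2.
Weighted sum = 1/2.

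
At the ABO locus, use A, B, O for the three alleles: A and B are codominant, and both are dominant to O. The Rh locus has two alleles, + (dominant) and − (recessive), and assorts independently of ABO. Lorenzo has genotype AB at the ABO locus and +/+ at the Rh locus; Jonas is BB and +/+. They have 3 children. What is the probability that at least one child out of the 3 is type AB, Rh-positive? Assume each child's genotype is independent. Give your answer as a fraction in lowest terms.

7/8

ABO cross AB × BB → 1/2 B, 1/2 AB.
Rh cross +/+ × +/+ → 1 Rh+; so P(type AB, Rh-positive) = 1/2 × 1 = 1/2 per child.
P(none) = (1/2)^3 = 1/8; P(at least one) = 1 − 1/8 = 7/8.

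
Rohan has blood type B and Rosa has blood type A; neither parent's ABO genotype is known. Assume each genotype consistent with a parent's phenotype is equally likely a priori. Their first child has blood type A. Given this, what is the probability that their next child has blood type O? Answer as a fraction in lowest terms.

Possible genotypes: Rohan ∈ {I^B I^B, I^B i}; Rosa ∈ {I^A I^A, I^A i}.
Weight each parental genotype pair by prior × P(type-A child):
  I^B i × I^A I^A: posterior weight 2/3; P(next child type O) = 0.
  I^B i × I^A i: posterior weight 1/3; P(next child type O) = 1/4.
Weighted sum = 1/12.

1/12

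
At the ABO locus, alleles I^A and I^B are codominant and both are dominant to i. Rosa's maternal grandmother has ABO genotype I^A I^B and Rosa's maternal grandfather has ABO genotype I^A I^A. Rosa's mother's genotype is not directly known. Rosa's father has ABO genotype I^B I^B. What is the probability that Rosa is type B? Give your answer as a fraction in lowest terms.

1/4

Rosa's mother's ABO genotype from I^A I^B × I^A I^A: 1/2 I^A I^A, 1/2 I^A I^B.
Crossing each possibility with the father I^B I^B and summing P(type B): 1/2·0 + 1/2·1/2 = 1/4.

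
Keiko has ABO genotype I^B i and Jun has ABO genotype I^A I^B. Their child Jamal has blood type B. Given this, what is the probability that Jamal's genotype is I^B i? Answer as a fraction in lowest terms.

1/2

Cross I^B i × I^A I^B → 1/4 I^A I^B, 1/4 I^A i, 1/4 I^B I^B, 1/4 I^B i.
Type-B genotypes among offspring: I^B I^B (1/4), I^B i (1/4); total 1/2.
P(I^B i | type B) = (1/4) / (1/2) = 1/2.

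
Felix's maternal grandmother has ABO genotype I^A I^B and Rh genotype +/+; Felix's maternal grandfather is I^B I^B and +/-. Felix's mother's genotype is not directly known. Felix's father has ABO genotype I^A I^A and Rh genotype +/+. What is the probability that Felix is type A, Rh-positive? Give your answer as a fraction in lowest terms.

Felix's mother's ABO genotype from I^A I^B × I^B I^B: 1/2 I^A I^B, 1/2 I^B I^B.
Crossing each possibility with the father I^A I^A and summing P(type A): 1/2·1/2 + 1/2·0 = 1/4.
Similarly for Rh via the mother's Rh distribution: P(Rh+) = 1.
Independent loci: 1/4 × 1 = 1/4.

1/4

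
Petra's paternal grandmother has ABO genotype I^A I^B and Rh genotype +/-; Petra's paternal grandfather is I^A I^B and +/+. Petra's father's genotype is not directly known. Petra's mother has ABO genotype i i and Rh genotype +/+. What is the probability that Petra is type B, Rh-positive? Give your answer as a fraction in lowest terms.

1/2

Petra's father's ABO genotype from I^A I^B × I^A I^B: 1/4 I^A I^A, 1/2 I^A I^B, 1/4 I^B I^B.
Crossing each possibility with the mother i i and summing P(type B): 1/4·0 + 1/2·1/2 + 1/4·1 = 1/2.
Similarly for Rh via the father's Rh distribution: P(Rh+) = 1.
Independent loci: 1/2 × 1 = 1/2.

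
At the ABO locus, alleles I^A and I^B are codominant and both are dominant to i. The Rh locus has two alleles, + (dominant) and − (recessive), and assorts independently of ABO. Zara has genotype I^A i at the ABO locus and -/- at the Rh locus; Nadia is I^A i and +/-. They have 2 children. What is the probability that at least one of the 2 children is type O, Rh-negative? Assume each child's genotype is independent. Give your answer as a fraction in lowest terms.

ABO cross I^A i × I^A i → 1/4 O, 3/4 A.
Rh cross -/- × +/- → 1/2 Rh+, 1/2 Rh-; so P(type O, Rh-negative) = 1/4 × 1/2 = 1/8 per child.
P(none) = (7/8)^2 = 49/64; P(at least one) = 1 − 49/64 = 15/64.

15/64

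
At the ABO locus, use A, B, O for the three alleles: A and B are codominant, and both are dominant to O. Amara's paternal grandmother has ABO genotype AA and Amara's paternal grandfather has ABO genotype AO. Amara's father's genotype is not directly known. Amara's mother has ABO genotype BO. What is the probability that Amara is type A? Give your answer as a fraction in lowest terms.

3/8

Amara's father's ABO genotype from AA × AO: 1/2 AA, 1/2 AO.
Crossing each possibility with the mother BO and summing P(type A): 1/2·1/2 + 1/2·1/4 = 3/8.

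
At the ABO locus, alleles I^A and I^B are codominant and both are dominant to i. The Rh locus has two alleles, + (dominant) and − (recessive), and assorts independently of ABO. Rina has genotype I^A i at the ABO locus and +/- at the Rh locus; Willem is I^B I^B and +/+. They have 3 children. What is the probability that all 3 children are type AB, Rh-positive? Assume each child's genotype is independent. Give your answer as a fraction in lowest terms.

1/8

ABO cross I^A i × I^B I^B → 1/2 B, 1/2 AB.
Rh cross +/- × +/+ → 1 Rh+; so P(type AB, Rh-positive) = 1/2 × 1 = 1/2 per child.
All 3 independent: (1/2)^3 = 1/8.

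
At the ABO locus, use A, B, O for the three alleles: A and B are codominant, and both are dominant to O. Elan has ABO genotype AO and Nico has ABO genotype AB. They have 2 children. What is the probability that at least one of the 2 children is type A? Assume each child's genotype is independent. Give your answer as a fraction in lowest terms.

ABO cross AO × AB → 1/2 A, 1/4 B, 1/4 AB.
So P(type A) = 1/2 per child.
P(none) = (1/2)^2 = 1/4; P(at least one) = 1 − 1/4 = 3/4.

3/4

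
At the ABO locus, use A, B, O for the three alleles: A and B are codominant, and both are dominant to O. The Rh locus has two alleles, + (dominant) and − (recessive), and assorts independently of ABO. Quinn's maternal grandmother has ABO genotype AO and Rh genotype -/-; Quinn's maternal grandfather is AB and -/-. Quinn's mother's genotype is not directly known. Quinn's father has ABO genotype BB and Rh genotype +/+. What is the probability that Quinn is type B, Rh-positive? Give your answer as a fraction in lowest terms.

Quinn's mother's ABO genotype from AO × AB: 1/4 AA, 1/4 AB, 1/4 AO, 1/4 BO.
Crossing each possibility with the father BB and summing P(type B): 1/4·0 + 1/4·1/2 + 1/4·1/2 + 1/4·1 = 1/2.
Similarly for Rh via the mother's Rh distribution: P(Rh+) = 1.
Independent loci: 1/2 × 1 = 1/2.

1/2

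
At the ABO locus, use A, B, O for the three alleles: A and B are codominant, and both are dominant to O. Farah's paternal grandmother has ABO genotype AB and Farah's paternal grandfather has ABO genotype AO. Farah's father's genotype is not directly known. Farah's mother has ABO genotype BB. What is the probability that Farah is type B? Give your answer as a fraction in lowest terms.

1/2

Farah's father's ABO genotype from AB × AO: 1/4 AA, 1/4 AB, 1/4 AO, 1/4 BO.
Crossing each possibility with the mother BB and summing P(type B): 1/4·0 + 1/4·1/2 + 1/4·1/2 + 1/4·1 = 1/2.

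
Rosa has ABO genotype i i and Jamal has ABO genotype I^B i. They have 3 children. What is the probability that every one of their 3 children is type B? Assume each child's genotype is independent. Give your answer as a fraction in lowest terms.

1/8

ABO cross i i × I^B i → 1/2 O, 1/2 B.
So P(type B) = 1/2 per child.
All 3 independent: (1/2)^3 = 1/8.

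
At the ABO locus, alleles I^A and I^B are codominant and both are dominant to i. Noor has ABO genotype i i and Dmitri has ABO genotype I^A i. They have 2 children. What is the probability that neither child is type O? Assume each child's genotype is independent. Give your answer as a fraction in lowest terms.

ABO cross i i × I^A i → 1/2 O, 1/2 A.
So P(type O) = 1/2 per child.
P(not type O) = 1/2 for one child; (1/2)^2 = 1/4.

1/4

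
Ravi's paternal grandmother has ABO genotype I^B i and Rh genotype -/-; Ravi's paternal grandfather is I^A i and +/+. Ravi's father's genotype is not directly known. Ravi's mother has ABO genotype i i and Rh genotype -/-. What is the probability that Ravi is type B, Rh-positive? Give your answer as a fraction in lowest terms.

Ravi's father's ABO genotype from I^B i × I^A i: 1/4 I^A I^B, 1/4 I^A i, 1/4 I^B i, 1/4 i i.
Crossing each possibility with the mother i i and summing P(type B): 1/4·1/2 + 1/4·0 + 1/4·1/2 + 1/4·0 = 1/4.
Similarly for Rh via the father's Rh distribution: P(Rh+) = 1/2.
Independent loci: 1/4 × 1/2 = 1/8.

1/8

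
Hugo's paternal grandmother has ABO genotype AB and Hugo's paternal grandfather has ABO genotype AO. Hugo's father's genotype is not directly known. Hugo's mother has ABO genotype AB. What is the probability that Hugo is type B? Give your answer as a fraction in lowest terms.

1/4

Hugo's father's ABO genotype from AB × AO: 1/4 AA, 1/4 AB, 1/4 AO, 1/4 BO.
Crossing each possibility with the mother AB and summing P(type B): 1/4·0 + 1/4·1/4 + 1/4·1/4 + 1/4·1/2 = 1/4.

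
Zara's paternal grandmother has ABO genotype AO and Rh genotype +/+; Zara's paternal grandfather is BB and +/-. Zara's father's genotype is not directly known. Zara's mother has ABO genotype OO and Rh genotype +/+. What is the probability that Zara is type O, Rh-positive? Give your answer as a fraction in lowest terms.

1/4

Zara's father's ABO genotype from AO × BB: 1/2 AB, 1/2 BO.
Crossing each possibility with the mother OO and summing P(type O): 1/2·0 + 1/2·1/2 = 1/4.
Similarly for Rh via the father's Rh distribution: P(Rh+) = 1.
Independent loci: 1/4 × 1 = 1/4.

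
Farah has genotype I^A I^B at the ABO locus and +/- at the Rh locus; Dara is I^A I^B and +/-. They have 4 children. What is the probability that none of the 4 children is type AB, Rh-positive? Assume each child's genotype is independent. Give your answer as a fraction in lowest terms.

625/4096

ABO cross I^A I^B × I^A I^B → 1/4 A, 1/4 B, 1/2 AB.
Rh cross +/- × +/- → 3/4 Rh+, 1/4 Rh-; so P(type AB, Rh-positive) = 1/2 × 3/4 = 3/8 per child.
P(not type AB, Rh-positive) = 5/8 for one child; (5/8)^4 = 625/4096.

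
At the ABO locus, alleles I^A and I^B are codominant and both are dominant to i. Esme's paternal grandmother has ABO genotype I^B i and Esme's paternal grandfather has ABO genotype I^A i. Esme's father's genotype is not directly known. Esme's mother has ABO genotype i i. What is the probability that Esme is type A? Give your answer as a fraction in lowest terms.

1/4

Esme's father's ABO genotype from I^B i × I^A i: 1/4 I^A I^B, 1/4 I^A i, 1/4 I^B i, 1/4 i i.
Crossing each possibility with the mother i i and summing P(type A): 1/4·1/2 + 1/4·1/2 + 1/4·0 + 1/4·0 = 1/4.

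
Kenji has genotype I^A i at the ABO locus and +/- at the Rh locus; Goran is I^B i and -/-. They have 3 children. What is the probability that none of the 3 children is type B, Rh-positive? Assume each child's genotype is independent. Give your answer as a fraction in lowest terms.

ABO cross I^A i × I^B i → 1/4 O, 1/4 A, 1/4 B, 1/4 AB.
Rh cross +/- × -/- → 1/2 Rh+, 1/2 Rh-; so P(type B, Rh-positive) = 1/4 × 1/2 = 1/8 per child.
P(not type B, Rh-positive) = 7/8 for one child; (7/8)^3 = 343/512.

343/512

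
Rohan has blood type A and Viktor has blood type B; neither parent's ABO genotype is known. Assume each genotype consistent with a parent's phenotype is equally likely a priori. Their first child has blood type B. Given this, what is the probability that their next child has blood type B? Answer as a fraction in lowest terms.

5/12

Possible genotypes: Rohan ∈ {I^A I^A, I^A i}; Viktor ∈ {I^B I^B, I^B i}.
Weight each parental genotype pair by prior × P(type-B child):
  I^A i × I^B I^B: posterior weight 2/3; P(next child type B) = 1/2.
  I^A i × I^B i: posterior weight 1/3; P(next child type B) = 1/4.
Weighted sum = 5/12.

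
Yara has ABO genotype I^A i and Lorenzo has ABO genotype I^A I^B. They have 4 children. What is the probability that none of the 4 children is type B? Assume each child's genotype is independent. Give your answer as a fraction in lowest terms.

ABO cross I^A i × I^A I^B → 1/2 A, 1/4 B, 1/4 AB.
So P(type B) = 1/4 per child.
P(not type B) = 3/4 for one child; (3/4)^4 = 81/256.

81/256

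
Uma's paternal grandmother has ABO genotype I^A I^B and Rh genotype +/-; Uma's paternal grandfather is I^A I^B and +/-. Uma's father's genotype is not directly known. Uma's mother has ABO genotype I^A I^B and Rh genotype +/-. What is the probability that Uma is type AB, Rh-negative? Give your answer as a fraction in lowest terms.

1/8

Uma's father's ABO genotype from I^A I^B × I^A I^B: 1/4 I^A I^A, 1/2 I^A I^B, 1/4 I^B I^B.
Crossing each possibility with the mother I^A I^B and summing P(type AB): 1/4·1/2 + 1/2·1/2 + 1/4·1/2 = 1/2.
Similarly for Rh via the father's Rh distribution: P(Rh-) = 1/4.
Independent loci: 1/2 × 1/4 = 1/8.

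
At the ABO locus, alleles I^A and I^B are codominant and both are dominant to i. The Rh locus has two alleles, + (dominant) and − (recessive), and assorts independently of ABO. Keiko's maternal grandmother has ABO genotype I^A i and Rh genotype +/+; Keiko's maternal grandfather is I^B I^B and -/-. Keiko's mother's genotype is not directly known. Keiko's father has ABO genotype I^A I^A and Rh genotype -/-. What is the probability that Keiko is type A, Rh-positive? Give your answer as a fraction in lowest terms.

Keiko's mother's ABO genotype from I^A i × I^B I^B: 1/2 I^A I^B, 1/2 I^B i.
Crossing each possibility with the father I^A I^A and summing P(type A): 1/2·1/2 + 1/2·1/2 = 1/2.
Similarly for Rh via the mother's Rh distribution: P(Rh+) = 1/2.
Independent loci: 1/2 × 1/2 = 1/4.

1/4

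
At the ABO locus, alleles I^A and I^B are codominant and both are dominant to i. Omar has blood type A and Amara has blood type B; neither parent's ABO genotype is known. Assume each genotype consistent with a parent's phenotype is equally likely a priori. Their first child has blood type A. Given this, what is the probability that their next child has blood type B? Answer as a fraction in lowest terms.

1/12

Possible genotypes: Omar ∈ {I^A I^A, I^A i}; Amara ∈ {I^B I^B, I^B i}.
Weight each parental genotype pair by prior × P(type-A child):
  I^A I^A × I^B i: posterior weight 2/3; P(next child type B) = 0.
  I^A i × I^B i: posterior weight 1/3; P(next child type B) = 1/4.
Weighted sum = 1/12.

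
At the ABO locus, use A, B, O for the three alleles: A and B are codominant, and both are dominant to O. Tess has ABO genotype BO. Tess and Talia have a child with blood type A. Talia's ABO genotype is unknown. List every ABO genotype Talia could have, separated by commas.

AA, AB, AO

For each candidate genotype of Talia, check whether crossing it with BO can produce every observed child phenotype.
  AA → possible child types {A, AB} ✓
  AB → possible child types {A, B, AB} ✓
  AO → possible child types {O, A, B, AB} ✓
  BB → possible child types {B} ✗
  BO → possible child types {O, B} ✗
  OO → possible child types {O, B} ✗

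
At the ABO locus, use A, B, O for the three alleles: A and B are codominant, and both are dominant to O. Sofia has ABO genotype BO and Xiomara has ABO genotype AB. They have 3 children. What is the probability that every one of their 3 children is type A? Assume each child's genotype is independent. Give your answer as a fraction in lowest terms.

ABO cross BO × AB → 1/4 A, 1/2 B, 1/4 AB.
So P(type A) = 1/4 per child.
All 3 independent: (1/4)^3 = 1/64.

1/64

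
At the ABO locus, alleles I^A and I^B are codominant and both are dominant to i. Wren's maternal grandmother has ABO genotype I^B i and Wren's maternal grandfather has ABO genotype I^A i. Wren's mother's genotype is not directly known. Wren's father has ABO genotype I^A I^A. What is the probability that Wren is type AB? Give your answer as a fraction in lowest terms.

1/4

Wren's mother's ABO genotype from I^B i × I^A i: 1/4 I^A I^B, 1/4 I^A i, 1/4 I^B i, 1/4 i i.
Crossing each possibility with the father I^A I^A and summing P(type AB): 1/4·1/2 + 1/4·0 + 1/4·1/2 + 1/4·0 = 1/4.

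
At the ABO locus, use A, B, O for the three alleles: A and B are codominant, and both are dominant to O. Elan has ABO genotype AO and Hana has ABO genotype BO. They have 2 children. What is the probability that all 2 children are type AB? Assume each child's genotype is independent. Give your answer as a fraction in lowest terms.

ABO cross AO × BO → 1/4 O, 1/4 A, 1/4 B, 1/4 AB.
So P(type AB) = 1/4 per child.
All 2 independent: (1/4)^2 = 1/16.

1/16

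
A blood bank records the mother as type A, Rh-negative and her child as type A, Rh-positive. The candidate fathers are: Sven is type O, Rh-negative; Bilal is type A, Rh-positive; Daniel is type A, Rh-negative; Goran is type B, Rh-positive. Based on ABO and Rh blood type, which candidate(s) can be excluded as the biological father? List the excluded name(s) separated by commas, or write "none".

A candidate is excluded only if no genotype consistent with his phenotype could produce a type A, Rh-positive child with a type A, Rh-negative mother.
Sven (type O, Rh-): no genotype consistent with that phenotype can produce a type-A Rh+ child with a type-A mother.
Daniel (type A, Rh-): no genotype consistent with that phenotype can produce a type-A Rh+ child with a type-A mother.

Sven, Daniel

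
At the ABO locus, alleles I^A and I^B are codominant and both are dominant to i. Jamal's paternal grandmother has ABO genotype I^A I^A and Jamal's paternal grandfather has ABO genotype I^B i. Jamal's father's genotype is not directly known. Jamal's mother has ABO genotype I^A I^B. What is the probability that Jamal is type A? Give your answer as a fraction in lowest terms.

Jamal's father's ABO genotype from I^A I^A × I^B i: 1/2 I^A I^B, 1/2 I^A i.
Crossing each possibility with the mother I^A I^B and summing P(type A): 1/2·1/4 + 1/2·1/2 = 3/8.

3/8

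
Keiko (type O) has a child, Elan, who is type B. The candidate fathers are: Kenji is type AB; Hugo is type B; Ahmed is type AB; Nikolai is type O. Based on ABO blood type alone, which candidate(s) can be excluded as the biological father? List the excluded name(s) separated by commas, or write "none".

A candidate is excluded only if no genotype consistent with his phenotype could produce a type B child with a type O mother.
Nikolai (type O): no genotype consistent with that phenotype can produce a type-B child with a type-O mother.

Nikolai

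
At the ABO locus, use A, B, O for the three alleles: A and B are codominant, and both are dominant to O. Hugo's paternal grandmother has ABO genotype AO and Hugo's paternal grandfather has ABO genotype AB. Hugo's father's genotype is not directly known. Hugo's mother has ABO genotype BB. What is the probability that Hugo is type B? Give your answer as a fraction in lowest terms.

1/2

Hugo's father's ABO genotype from AO × AB: 1/4 AA, 1/4 AB, 1/4 AO, 1/4 BO.
Crossing each possibility with the mother BB and summing P(type B): 1/4·0 + 1/4·1/2 + 1/4·1/2 + 1/4·1 = 1/2.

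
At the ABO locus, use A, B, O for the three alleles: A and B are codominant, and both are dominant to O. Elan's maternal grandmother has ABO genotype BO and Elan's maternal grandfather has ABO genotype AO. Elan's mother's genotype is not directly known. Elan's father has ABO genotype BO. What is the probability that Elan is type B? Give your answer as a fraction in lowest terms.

1/2

Elan's mother's ABO genotype from BO × AO: 1/4 AB, 1/4 AO, 1/4 BO, 1/4 OO.
Crossing each possibility with the father BO and summing P(type B): 1/4·1/2 + 1/4·1/4 + 1/4·3/4 + 1/4·1/2 = 1/2.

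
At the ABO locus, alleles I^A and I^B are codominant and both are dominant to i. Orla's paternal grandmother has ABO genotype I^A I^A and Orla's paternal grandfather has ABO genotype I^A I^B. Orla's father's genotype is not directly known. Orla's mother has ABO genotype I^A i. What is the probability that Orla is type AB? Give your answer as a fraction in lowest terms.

Orla's father's ABO genotype from I^A I^A × I^A I^B: 1/2 I^A I^A, 1/2 I^A I^B.
Crossing each possibility with the mother I^A i and summing P(type AB): 1/2·0 + 1/2·1/4 = 1/8.

1/8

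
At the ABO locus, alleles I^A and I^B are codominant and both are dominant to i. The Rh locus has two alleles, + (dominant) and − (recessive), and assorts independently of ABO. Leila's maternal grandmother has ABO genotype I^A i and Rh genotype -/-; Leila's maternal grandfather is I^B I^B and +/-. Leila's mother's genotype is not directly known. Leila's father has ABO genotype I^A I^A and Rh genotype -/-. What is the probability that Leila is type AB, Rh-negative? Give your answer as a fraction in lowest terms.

3/8

Leila's mother's ABO genotype from I^A i × I^B I^B: 1/2 I^A I^B, 1/2 I^B i.
Crossing each possibility with the father I^A I^A and summing P(type AB): 1/2·1/2 + 1/2·1/2 = 1/2.
Similarly for Rh via the mother's Rh distribution: P(Rh-) = 3/4.
Independent loci: 1/2 × 3/4 = 3/8.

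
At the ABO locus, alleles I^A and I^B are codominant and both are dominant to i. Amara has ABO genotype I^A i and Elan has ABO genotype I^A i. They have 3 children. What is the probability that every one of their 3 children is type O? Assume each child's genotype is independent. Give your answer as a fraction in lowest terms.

1/64

ABO cross I^A i × I^A i → 1/4 O, 3/4 A.
So P(type O) = 1/4 per child.
All 3 independent: (1/4)^3 = 1/64.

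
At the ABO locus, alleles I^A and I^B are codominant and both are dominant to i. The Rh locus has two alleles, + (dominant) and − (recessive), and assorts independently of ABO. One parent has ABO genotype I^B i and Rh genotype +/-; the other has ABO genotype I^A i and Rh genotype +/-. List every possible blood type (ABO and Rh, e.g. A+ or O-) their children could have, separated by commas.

O+, O-, A+, A-, B+, B-, AB+, AB-

Gametes from I^B i × I^A i give offspring ABO genotypes I^A I^B, I^A i, I^B i, i i, i.e. phenotypes O, A, B, AB.
Rh cross +/- × +/- → phenotypes Rh+, Rh-.
Combining independently: O+, O-, A+, A-, B+, B-, AB+, AB-.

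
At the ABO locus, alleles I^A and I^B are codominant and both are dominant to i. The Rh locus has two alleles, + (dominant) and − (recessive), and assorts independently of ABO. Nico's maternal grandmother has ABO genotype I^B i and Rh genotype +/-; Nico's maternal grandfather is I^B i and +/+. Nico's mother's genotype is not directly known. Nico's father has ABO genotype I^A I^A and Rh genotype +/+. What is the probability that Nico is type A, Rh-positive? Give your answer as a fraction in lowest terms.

Nico's mother's ABO genotype from I^B i × I^B i: 1/4 I^B I^B, 1/2 I^B i, 1/4 i i.
Crossing each possibility with the father I^A I^A and summing P(type A): 1/4·0 + 1/2·1/2 + 1/4·1 = 1/2.
Similarly for Rh via the mother's Rh distribution: P(Rh+) = 1.
Independent loci: 1/2 × 1 = 1/2.

1/2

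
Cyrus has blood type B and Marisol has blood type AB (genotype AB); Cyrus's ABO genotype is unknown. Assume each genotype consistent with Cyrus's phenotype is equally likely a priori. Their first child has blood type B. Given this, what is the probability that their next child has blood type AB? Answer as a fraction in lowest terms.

Possible genotypes: Cyrus ∈ {BB, BO}; Marisol ∈ {AB}.
Weight each parental genotype pair by prior × P(type-B child):
  BB × AB: posterior weight 1/2; P(next child type AB) = 1/2.
  BO × AB: posterior weight 1/2; P(next child type AB) = 1/4.
Weighted sum = 3/8.

3/8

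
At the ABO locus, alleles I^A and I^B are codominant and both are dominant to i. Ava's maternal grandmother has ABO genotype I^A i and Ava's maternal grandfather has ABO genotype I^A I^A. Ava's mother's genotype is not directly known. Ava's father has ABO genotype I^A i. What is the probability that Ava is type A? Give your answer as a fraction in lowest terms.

7/8

Ava's mother's ABO genotype from I^A i × I^A I^A: 1/2 I^A I^A, 1/2 I^A i.
Crossing each possibility with the father I^A i and summing P(type A): 1/2·1 + 1/2·3/4 = 7/8.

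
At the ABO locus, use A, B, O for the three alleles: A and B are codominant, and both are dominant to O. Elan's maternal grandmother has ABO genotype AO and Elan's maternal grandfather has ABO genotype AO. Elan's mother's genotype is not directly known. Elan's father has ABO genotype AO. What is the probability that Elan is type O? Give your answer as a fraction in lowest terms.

1/4

Elan's mother's ABO genotype from AO × AO: 1/4 AA, 1/2 AO, 1/4 OO.
Crossing each possibility with the father AO and summing P(type O): 1/4·0 + 1/2·1/4 + 1/4·1/2 = 1/4.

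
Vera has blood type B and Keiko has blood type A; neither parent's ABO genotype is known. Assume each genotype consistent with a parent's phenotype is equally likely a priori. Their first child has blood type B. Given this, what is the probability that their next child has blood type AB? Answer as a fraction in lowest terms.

5/12

Possible genotypes: Vera ∈ {I^B I^B, I^B i}; Keiko ∈ {I^A I^A, I^A i}.
Weight each parental genotype pair by prior × P(type-B child):
  I^B I^B × I^A i: posterior weight 2/3; P(next child type AB) = 1/2.
  I^B i × I^A i: posterior weight 1/3; P(next child type AB) = 1/4.
Weighted sum = 5/12.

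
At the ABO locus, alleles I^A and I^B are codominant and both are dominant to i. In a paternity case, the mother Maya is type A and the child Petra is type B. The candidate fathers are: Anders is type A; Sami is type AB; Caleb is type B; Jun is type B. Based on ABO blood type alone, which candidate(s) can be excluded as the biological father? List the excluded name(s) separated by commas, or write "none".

Anders

A candidate is excluded only if no genotype consistent with his phenotype could produce a type B child with a type A mother.
Anders (type A): no genotype consistent with that phenotype can produce a type-B child with a type-A mother.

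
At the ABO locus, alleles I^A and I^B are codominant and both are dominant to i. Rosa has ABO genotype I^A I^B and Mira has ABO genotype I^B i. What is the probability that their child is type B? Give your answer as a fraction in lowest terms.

1/2

ABO cross I^A I^B × I^B i → offspring phenotypes: 1/4 A, 1/2 B, 1/4 AB.
So P(type B) = 1/2.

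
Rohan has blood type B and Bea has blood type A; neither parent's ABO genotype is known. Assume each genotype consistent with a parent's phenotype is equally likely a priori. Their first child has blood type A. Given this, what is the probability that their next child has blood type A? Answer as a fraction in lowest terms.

Possible genotypes: Rohan ∈ {I^B I^B, I^B i}; Bea ∈ {I^A I^A, I^A i}.
Weight each parental genotype pair by prior × P(type-A child):
  I^B i × I^A I^A: posterior weight 2/3; P(next child type A) = 1/2.
  I^B i × I^A i: posterior weight 1/3; P(next child type A) = 1/4.
Weighted sum = 5/12.

5/12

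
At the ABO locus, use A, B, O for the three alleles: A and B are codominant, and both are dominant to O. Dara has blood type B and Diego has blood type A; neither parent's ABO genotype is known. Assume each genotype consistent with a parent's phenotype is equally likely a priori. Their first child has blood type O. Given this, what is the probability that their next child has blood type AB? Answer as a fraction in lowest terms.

Possible genotypes: Dara ∈ {BB, BO}; Diego ∈ {AA, AO}.
Weight each parental genotype pair by prior × P(type-O child):
  BO × AO: posterior weight 1; P(next child type AB) = 1/4.
Weighted sum = 1/4.

1/4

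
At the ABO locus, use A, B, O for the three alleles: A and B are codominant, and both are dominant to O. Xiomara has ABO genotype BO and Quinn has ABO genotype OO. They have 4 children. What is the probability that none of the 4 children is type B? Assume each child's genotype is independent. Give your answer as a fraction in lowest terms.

1/16

ABO cross BO × OO → 1/2 O, 1/2 B.
So P(type B) = 1/2 per child.
P(not type B) = 1/2 for one child; (1/2)^4 = 1/16.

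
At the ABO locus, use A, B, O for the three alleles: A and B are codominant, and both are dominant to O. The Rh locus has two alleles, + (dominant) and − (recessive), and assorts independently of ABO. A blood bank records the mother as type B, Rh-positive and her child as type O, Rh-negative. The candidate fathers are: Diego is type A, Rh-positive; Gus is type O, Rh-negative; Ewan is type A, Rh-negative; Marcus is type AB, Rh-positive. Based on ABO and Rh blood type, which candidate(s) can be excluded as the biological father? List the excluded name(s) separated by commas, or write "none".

Marcus

A candidate is excluded only if no genotype consistent with his phenotype could produce a type O, Rh-negative child with a type B, Rh-positive mother.
Marcus (type AB, Rh+): no genotype consistent with that phenotype can produce a type-O Rh- child with a type-B mother.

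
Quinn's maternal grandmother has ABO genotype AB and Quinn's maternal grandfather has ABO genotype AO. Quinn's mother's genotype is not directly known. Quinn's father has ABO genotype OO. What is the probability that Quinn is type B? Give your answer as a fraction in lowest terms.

1/4

Quinn's mother's ABO genotype from AB × AO: 1/4 AA, 1/4 AB, 1/4 AO, 1/4 BO.
Crossing each possibility with the father OO and summing P(type B): 1/4·0 + 1/4·1/2 + 1/4·0 + 1/4·1/2 = 1/4.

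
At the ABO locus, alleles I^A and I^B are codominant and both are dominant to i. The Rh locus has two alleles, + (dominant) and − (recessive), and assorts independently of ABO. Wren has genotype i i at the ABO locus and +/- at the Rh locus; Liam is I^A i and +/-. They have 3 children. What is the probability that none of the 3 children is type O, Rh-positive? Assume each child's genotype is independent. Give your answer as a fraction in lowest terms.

ABO cross i i × I^A i → 1/2 O, 1/2 A.
Rh cross +/- × +/- → 3/4 Rh+, 1/4 Rh-; so P(type O, Rh-positive) = 1/2 × 3/4 = 3/8 per child.
P(not type O, Rh-positive) = 5/8 for one child; (5/8)^3 = 125/512.

125/512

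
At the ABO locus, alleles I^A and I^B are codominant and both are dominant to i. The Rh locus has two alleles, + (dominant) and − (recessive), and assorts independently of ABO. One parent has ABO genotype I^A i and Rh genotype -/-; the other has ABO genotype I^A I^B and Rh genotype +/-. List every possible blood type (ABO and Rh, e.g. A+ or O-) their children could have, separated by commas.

Gametes from I^A i × I^A I^B give offspring ABO genotypes I^A I^A, I^A I^B, I^A i, I^B i, i.e. phenotypes A, B, AB.
Rh cross -/- × +/- → phenotypes Rh+, Rh-.
Combining independently: A+, A-, B+, B-, AB+, AB-.

A+, A-, B+, B-, AB+, AB-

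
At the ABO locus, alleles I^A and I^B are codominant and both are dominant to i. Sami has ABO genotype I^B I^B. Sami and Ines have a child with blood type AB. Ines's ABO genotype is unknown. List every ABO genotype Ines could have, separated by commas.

I^A I^A, I^A I^B, I^A i

For each candidate genotype of Ines, check whether crossing it with I^B I^B can produce every observed child phenotype.
  I^A I^A → possible child types {AB} ✓
  I^A I^B → possible child types {B, AB} ✓
  I^A i → possible child types {B, AB} ✓
  I^B I^B → possible child types {B} ✗
  I^B i → possible child types {B} ✗
  i i → possible child types {B} ✗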